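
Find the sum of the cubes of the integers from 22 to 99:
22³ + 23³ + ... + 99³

Use ∑_{k=1}^{n} k³ = [n(n+1)/2]², then subtract the first 21 terms.
∑_{k=1}^{99} k³ = [99×100/2]² = 4950² = 24502500
∑_{k=1}^{21} k³ = [21×22/2]² = 231² = 53361
∑_{k=22}^{99} k³ = 24502500 - 53361 = 24449139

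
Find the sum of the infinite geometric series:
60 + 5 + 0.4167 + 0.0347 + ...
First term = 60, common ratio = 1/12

For |r| < 1, S = a / (1 - r)
S = 60 / (1 - (1/12))
S = 60 / (11/12)
S = 720/11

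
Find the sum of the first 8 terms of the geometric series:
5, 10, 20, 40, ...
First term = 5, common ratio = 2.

Sₙ = a(1 - rⁿ) / (1 - r)
S_8 = 5(1 - 2^8) / (1 - 2)
S_8 = 5(1 - 256) / (-1)
S_8 = 1275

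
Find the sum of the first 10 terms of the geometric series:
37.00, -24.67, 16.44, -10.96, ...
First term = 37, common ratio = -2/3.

Sₙ = a(1 - rⁿ) / (1 - r)
S_10 = 37(1 - (-2/3)^10) / (1 - (-2/3))
S_10 = 37(1 - (1024/59049)) / (5/3)
S_10 = 429385/19683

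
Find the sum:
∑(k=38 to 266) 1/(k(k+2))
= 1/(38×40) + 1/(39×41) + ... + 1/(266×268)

Partial fractions: 1/(k(k+2)) = (1/2)[1/k - 1/(k+2)]
Telescoping leaves the first two and last two terms:
= (1/2)[1/38 + 1/39 - 1/267 - 1/268]
= 786157/35348664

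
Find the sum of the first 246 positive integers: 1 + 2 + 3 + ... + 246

Formula: ∑k = n(n+1)/2
= 246×247/2
= 60762/2
= 30381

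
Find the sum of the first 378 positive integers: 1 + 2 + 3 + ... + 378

Formula: ∑k = n(n+1)/2
= 378×379/2
= 143262/2
= 71631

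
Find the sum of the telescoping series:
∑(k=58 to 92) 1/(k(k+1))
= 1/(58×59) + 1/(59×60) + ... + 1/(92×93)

Partial fractions: 1/(k(k+1)) = 1/k - 1/(k+1)
The series telescopes:
= (1/58 - 1/59) + (1/59 - 1/60) + ... + (1/92 - 1/93)
= 1/58 - 1/93
= 35/5394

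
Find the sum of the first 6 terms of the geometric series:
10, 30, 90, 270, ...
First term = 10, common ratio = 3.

Sₙ = a(1 - rⁿ) / (1 - r)
S_6 = 10(1 - 3^6) / (1 - 3)
S_6 = 10(1 - 729) / (-2)
S_6 = 3640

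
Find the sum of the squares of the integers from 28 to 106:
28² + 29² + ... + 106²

Use ∑_{k=1}^{n} k² = n(n+1)(2n+1)/6, then subtract the first 27 terms.
∑_{k=1}^{106} k² = 106×107×213/6 = 402641
∑_{k=1}^{27} k² = 27×28×55/6 = 6930
∑_{k=28}^{106} k² = 402641 - 6930 = 395711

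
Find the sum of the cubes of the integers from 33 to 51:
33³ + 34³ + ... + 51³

Use ∑_{k=1}^{n} k³ = [n(n+1)/2]², then subtract the first 32 terms.
∑_{k=1}^{51} k³ = [51×52/2]² = 1326² = 1758276
∑_{k=1}^{32} k³ = [32×33/2]² = 528² = 278784
∑_{k=33}^{51} k³ = 1758276 - 278784 = 1479492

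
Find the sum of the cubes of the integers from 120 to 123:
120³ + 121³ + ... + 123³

Use ∑_{k=1}^{n} k³ = [n(n+1)/2]², then subtract the first 119 terms.
∑_{k=1}^{123} k³ = [123×124/2]² = 7626² = 58155876
∑_{k=1}^{119} k³ = [119×120/2]² = 7140² = 50979600
∑_{k=120}^{123} k³ = 58155876 - 50979600 = 7176276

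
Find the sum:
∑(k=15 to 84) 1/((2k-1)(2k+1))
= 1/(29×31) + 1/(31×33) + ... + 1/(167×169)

Partial fractions: 1/((2k-1)(2k+1)) = (1/2)[1/(2k-1) - 1/(2k+1)]
The series telescopes:
= (1/2)[1/29 - 1/169]
= 70/4901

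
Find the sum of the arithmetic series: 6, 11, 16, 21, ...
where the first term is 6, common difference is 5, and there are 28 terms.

Sₙ = n/2 × (first + last)
Last term = a + (n-1)d = 6 + (28-1)×5 = 141
S_28 = 28/2 × (6 + 141)
S_28 = 28/2 × 147 = 2058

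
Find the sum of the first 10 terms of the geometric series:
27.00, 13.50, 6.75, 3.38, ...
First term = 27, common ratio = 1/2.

Sₙ = a(1 - rⁿ) / (1 - r)
S_10 = 27(1 - (1/2)^10) / (1 - (1/2))
S_10 = 27(1 - (1/1024)) / (1/2)
S_10 = 27621/512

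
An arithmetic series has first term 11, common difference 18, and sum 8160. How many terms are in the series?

Using S = n/2 × [2a + (n-1)d]
8160 = n/2 × [2(11) + (n-1)(18)]
8160 = n/2 × [22 + 18n - 18]
16320 = n × [4 + 18n]
18n² + (4)n - 16320 = 0
Discriminant: Δ = (4)² - 4(18)(-16320) = 16 + 1175040 = 1175056
√Δ = 1084
n = [-(4) + √Δ] / (2·18) = (-4 + 1084) / 36 = 1080 / 36 = 30
(The negative root is discarded since n must be a positive integer.)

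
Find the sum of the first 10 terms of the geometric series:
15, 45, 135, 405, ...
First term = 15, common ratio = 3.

Sₙ = a(1 - rⁿ) / (1 - r)
S_10 = 15(1 - 3^10) / (1 - 3)
S_10 = 15(1 - 59049) / (-2)
S_10 = 442860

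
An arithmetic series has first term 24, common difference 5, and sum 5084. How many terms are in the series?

Using S = n/2 × [2a + (n-1)d]
5084 = n/2 × [2(24) + (n-1)(5)]
5084 = n/2 × [48 + 5n - 5]
10168 = n × [43 + 5n]
5n² + (43)n - 10168 = 0
Discriminant: Δ = (43)² - 4(5)(-10168) = 1849 + 203360 = 205209
√Δ = 453
n = [-(43) + √Δ] / (2·5) = (-43 + 453) / 10 = 410 / 10 = 41
(The negative root is discarded since n must be a positive integer.)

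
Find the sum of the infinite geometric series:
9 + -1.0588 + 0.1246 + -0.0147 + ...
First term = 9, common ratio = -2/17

For |r| < 1, S = a / (1 - r)
S = 9 / (1 - (-2/17))
S = 9 / (19/17)
S = 153/19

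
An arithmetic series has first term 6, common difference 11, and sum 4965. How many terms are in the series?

Using S = n/2 × [2a + (n-1)d]
4965 = n/2 × [2(6) + (n-1)(11)]
4965 = n/2 × [12 + 11n - 11]
9930 = n × [1 + 11n]
11n² + (1)n - 9930 = 0
Discriminant: Δ = (1)² - 4(11)(-9930) = 1 + 436920 = 436921
√Δ = 661
n = [-(1) + √Δ] / (2·11) = (-1 + 661) / 22 = 660 / 22 = 30
(The negative root is discarded since n must be a positive integer.)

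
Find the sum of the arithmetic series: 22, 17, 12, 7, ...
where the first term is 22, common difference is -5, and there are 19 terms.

Sₙ = n/2 × (first + last)
Last term = a + (n-1)d = 22 + (19-1)×(-5) = -68
S_19 = 19/2 × (22 + (-68))
S_19 = 19/2 × (-46) = -437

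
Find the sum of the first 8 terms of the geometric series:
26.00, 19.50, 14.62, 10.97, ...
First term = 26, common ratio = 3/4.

Sₙ = a(1 - rⁿ) / (1 - r)
S_8 = 26(1 - (3/4)^8) / (1 - (3/4))
S_8 = 26(1 - (6561/65536)) / (1/4)
S_8 = 766675/8192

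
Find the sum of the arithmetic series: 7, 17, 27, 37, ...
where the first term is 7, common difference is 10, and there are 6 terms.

Sₙ = n/2 × (first + last)
Last term = a + (n-1)d = 7 + (6-1)×10 = 57
S_6 = 6/2 × (7 + 57)
S_6 = 6/2 × 64 = 192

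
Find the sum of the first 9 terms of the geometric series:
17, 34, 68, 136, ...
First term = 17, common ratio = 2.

Sₙ = a(1 - rⁿ) / (1 - r)
S_9 = 17(1 - 2^9) / (1 - 2)
S_9 = 17(1 - 512) / (-1)
S_9 = 8687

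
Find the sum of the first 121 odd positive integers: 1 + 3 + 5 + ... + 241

Sum of first n odd numbers = n²
= 121²
= 14641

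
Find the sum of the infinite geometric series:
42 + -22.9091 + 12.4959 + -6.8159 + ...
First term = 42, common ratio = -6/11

For |r| < 1, S = a / (1 - r)
S = 42 / (1 - (-6/11))
S = 42 / (17/11)
S = 462/17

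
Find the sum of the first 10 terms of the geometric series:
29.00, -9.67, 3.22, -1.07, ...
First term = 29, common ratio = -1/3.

Sₙ = a(1 - rⁿ) / (1 - r)
S_10 = 29(1 - (-1/3)^10) / (1 - (-1/3))
S_10 = 29(1 - (1/59049)) / (4/3)
S_10 = 428098/19683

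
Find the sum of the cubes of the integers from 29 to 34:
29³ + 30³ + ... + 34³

Use ∑_{k=1}^{n} k³ = [n(n+1)/2]², then subtract the first 28 terms.
∑_{k=1}^{34} k³ = [34×35/2]² = 595² = 354025
∑_{k=1}^{28} k³ = [28×29/2]² = 406² = 164836
∑_{k=29}^{34} k³ = 354025 - 164836 = 189189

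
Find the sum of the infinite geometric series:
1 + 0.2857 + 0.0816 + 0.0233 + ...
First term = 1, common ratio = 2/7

For |r| < 1, S = a / (1 - r)
S = 1 / (1 - (2/7))
S = 1 / (5/7)
S = 7/5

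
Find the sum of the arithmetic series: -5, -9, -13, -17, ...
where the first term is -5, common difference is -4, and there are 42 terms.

Sₙ = n/2 × (first + last)
Last term = a + (n-1)d = -5 + (42-1)×(-4) = -169
S_42 = 42/2 × (-5 + (-169))
S_42 = 42/2 × (-174) = -3654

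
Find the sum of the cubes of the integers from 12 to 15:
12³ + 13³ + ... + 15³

Use ∑_{k=1}^{n} k³ = [n(n+1)/2]², then subtract the first 11 terms.
∑_{k=1}^{15} k³ = [15×16/2]² = 120² = 14400
∑_{k=1}^{11} k³ = [11×12/2]² = 66² = 4356
∑_{k=12}^{15} k³ = 14400 - 4356 = 10044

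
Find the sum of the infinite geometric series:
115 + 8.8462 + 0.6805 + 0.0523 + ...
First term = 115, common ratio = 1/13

For |r| < 1, S = a / (1 - r)
S = 115 / (1 - (1/13))
S = 115 / (12/13)
S = 1495/12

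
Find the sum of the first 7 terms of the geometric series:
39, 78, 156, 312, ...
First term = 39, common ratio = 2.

Sₙ = a(1 - rⁿ) / (1 - r)
S_7 = 39(1 - 2^7) / (1 - 2)
S_7 = 39(1 - 128) / (-1)
S_7 = 4953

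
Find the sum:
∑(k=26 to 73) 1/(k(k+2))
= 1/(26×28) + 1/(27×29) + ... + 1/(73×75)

Partial fractions: 1/(k(k+2)) = (1/2)[1/k - 1/(k+2)]
Telescoping leaves the first two and last two terms:
= (1/2)[1/26 + 1/27 - 1/74 - 1/75]
= 7898/324675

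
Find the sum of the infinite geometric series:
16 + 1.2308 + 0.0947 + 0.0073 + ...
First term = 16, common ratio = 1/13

For |r| < 1, S = a / (1 - r)
S = 16 / (1 - (1/13))
S = 16 / (12/13)
S = 52/3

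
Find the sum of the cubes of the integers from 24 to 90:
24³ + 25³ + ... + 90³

Use ∑_{k=1}^{n} k³ = [n(n+1)/2]², then subtract the first 23 terms.
∑_{k=1}^{90} k³ = [90×91/2]² = 4095² = 16769025
∑_{k=1}^{23} k³ = [23×24/2]² = 276² = 76176
∑_{k=24}^{90} k³ = 16769025 - 76176 = 16692849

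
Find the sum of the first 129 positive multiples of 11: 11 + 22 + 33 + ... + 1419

Factor out 11: = 11(1 + 2 + ... + 129) = 11 × n(n+1)/2
= 11 × 129×130/2
= 11 × 8385
= 92235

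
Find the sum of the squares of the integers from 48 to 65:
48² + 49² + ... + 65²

Use ∑_{k=1}^{n} k² = n(n+1)(2n+1)/6, then subtract the first 47 terms.
∑_{k=1}^{65} k² = 65×66×131/6 = 93665
∑_{k=1}^{47} k² = 47×48×95/6 = 35720
∑_{k=48}^{65} k² = 93665 - 35720 = 57945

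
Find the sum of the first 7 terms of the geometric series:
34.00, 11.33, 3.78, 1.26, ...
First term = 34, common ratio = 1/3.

Sₙ = a(1 - rⁿ) / (1 - r)
S_7 = 34(1 - (1/3)^7) / (1 - (1/3))
S_7 = 34(1 - (1/2187)) / (2/3)
S_7 = 37162/729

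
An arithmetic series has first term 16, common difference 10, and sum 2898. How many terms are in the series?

Using S = n/2 × [2a + (n-1)d]
2898 = n/2 × [2(16) + (n-1)(10)]
2898 = n/2 × [32 + 10n - 10]
5796 = n × [22 + 10n]
10n² + (22)n - 5796 = 0
Discriminant: Δ = (22)² - 4(10)(-5796) = 484 + 231840 = 232324
√Δ = 482
n = [-(22) + √Δ] / (2·10) = (-22 + 482) / 20 = 460 / 20 = 23
(The negative root is discarded since n must be a positive integer.)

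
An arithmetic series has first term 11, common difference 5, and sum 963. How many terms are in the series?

Using S = n/2 × [2a + (n-1)d]
963 = n/2 × [2(11) + (n-1)(5)]
963 = n/2 × [22 + 5n - 5]
1926 = n × [17 + 5n]
5n² + (17)n - 1926 = 0
Discriminant: Δ = (17)² - 4(5)(-1926) = 289 + 38520 = 38809
√Δ = 197
n = [-(17) + √Δ] / (2·5) = (-17 + 197) / 10 = 180 / 10 = 18
(The negative root is discarded since n must be a positive integer.)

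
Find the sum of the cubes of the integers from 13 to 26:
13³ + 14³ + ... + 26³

Use ∑_{k=1}^{n} k³ = [n(n+1)/2]², then subtract the first 12 terms.
∑_{k=1}^{26} k³ = [26×27/2]² = 351² = 123201
∑_{k=1}^{12} k³ = [12×13/2]² = 78² = 6084
∑_{k=13}^{26} k³ = 123201 - 6084 = 117117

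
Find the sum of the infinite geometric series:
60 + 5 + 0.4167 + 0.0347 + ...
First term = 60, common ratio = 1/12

For |r| < 1, S = a / (1 - r)
S = 60 / (1 - (1/12))
S = 60 / (11/12)
S = 720/11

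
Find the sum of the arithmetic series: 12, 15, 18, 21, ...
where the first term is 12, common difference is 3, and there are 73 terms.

Sₙ = n/2 × (first + last)
Last term = a + (n-1)d = 12 + (73-1)×3 = 228
S_73 = 73/2 × (12 + 228)
S_73 = 73/2 × 240 = 8760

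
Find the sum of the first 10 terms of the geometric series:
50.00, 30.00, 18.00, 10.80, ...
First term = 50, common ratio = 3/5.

Sₙ = a(1 - rⁿ) / (1 - r)
S_10 = 50(1 - (3/5)^10) / (1 - (3/5))
S_10 = 50(1 - (59049/9765625)) / (2/5)
S_10 = 9706576/78125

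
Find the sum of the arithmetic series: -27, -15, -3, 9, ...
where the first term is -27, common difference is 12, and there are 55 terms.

Sₙ = n/2 × (first + last)
Last term = a + (n-1)d = -27 + (55-1)×12 = 621
S_55 = 55/2 × (-27 + 621)
S_55 = 55/2 × 594 = 16335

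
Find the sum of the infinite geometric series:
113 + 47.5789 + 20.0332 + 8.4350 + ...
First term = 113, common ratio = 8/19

For |r| < 1, S = a / (1 - r)
S = 113 / (1 - (8/19))
S = 113 / (11/19)
S = 2147/11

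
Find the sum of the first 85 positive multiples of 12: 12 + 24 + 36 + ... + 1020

Factor out 12: = 12(1 + 2 + ... + 85) = 12 × n(n+1)/2
= 12 × 85×86/2
= 12 × 3655
= 43860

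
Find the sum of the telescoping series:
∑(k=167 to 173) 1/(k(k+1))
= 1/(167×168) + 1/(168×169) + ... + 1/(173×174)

Partial fractions: 1/(k(k+1)) = 1/k - 1/(k+1)
The series telescopes:
= (1/167 - 1/168) + (1/168 - 1/169) + ... + (1/173 - 1/174)
= 1/167 - 1/174
= 7/29058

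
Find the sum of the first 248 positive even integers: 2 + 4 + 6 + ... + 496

Sum of first n even numbers = n(n+1)
= 248×249
= 61752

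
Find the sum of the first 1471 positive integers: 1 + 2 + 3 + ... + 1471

Formula: ∑k = n(n+1)/2
= 1471×1472/2
= 2165312/2
= 1082656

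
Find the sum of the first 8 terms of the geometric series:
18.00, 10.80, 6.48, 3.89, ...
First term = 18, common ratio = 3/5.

Sₙ = a(1 - rⁿ) / (1 - r)
S_8 = 18(1 - (3/5)^8) / (1 - (3/5))
S_8 = 18(1 - (6561/390625)) / (2/5)
S_8 = 3456576/78125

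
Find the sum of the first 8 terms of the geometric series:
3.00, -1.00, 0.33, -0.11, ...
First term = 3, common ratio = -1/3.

Sₙ = a(1 - rⁿ) / (1 - r)
S_8 = 3(1 - (-1/3)^8) / (1 - (-1/3))
S_8 = 3(1 - (1/6561)) / (4/3)
S_8 = 1640/729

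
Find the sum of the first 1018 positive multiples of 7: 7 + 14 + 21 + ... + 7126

Factor out 7: = 7(1 + 2 + ... + 1018) = 7 × n(n+1)/2
= 7 × 1018×1019/2
= 7 × 518671
= 3630697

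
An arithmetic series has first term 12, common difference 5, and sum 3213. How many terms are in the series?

Using S = n/2 × [2a + (n-1)d]
3213 = n/2 × [2(12) + (n-1)(5)]
3213 = n/2 × [24 + 5n - 5]
6426 = n × [19 + 5n]
5n² + (19)n - 6426 = 0
Discriminant: Δ = (19)² - 4(5)(-6426) = 361 + 128520 = 128881
√Δ = 359
n = [-(19) + √Δ] / (2·5) = (-19 + 359) / 10 = 340 / 10 = 34
(The negative root is discarded since n must be a positive integer.)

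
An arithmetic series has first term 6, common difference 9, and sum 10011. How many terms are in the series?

Using S = n/2 × [2a + (n-1)d]
10011 = n/2 × [2(6) + (n-1)(9)]
10011 = n/2 × [12 + 9n - 9]
20022 = n × [3 + 9n]
9n² + (3)n - 20022 = 0
Discriminant: Δ = (3)² - 4(9)(-20022) = 9 + 720792 = 720801
√Δ = 849
n = [-(3) + √Δ] / (2·9) = (-3 + 849) / 18 = 846 / 18 = 47
(The negative root is discarded since n must be a positive integer.)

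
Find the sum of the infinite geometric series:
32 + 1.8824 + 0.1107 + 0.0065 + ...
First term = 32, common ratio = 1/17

For |r| < 1, S = a / (1 - r)
S = 32 / (1 - (1/17))
S = 32 / (16/17)
S = 34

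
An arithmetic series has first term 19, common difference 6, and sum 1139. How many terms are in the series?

Using S = n/2 × [2a + (n-1)d]
1139 = n/2 × [2(19) + (n-1)(6)]
1139 = n/2 × [38 + 6n - 6]
2278 = n × [32 + 6n]
6n² + (32)n - 2278 = 0
Discriminant: Δ = (32)² - 4(6)(-2278) = 1024 + 54672 = 55696
√Δ = 236
n = [-(32) + √Δ] / (2·6) = (-32 + 236) / 12 = 204 / 12 = 17
(The negative root is discarded since n must be a positive integer.)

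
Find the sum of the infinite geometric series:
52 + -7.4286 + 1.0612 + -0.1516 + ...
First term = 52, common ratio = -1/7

For |r| < 1, S = a / (1 - r)
S = 52 / (1 - (-1/7))
S = 52 / (8/7)
S = 91/2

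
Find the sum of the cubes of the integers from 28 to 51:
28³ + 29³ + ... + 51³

Use ∑_{k=1}^{n} k³ = [n(n+1)/2]², then subtract the first 27 terms.
∑_{k=1}^{51} k³ = [51×52/2]² = 1326² = 1758276
∑_{k=1}^{27} k³ = [27×28/2]² = 378² = 142884
∑_{k=28}^{51} k³ = 1758276 - 142884 = 1615392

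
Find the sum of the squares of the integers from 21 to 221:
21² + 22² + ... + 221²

Use ∑_{k=1}^{n} k² = n(n+1)(2n+1)/6, then subtract the first 20 terms.
∑_{k=1}^{221} k² = 221×222×443/6 = 3622411
∑_{k=1}^{20} k² = 20×21×41/6 = 2870
∑_{k=21}^{221} k² = 3622411 - 2870 = 3619541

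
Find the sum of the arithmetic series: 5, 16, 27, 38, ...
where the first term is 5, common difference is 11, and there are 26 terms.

Sₙ = n/2 × (first + last)
Last term = a + (n-1)d = 5 + (26-1)×11 = 280
S_26 = 26/2 × (5 + 280)
S_26 = 26/2 × 285 = 3705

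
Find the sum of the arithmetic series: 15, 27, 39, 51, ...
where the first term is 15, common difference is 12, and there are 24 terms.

Sₙ = n/2 × (first + last)
Last term = a + (n-1)d = 15 + (24-1)×12 = 291
S_24 = 24/2 × (15 + 291)
S_24 = 24/2 × 306 = 3672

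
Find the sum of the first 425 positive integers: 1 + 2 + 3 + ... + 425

Formula: ∑k = n(n+1)/2
= 425×426/2
= 181050/2
= 90525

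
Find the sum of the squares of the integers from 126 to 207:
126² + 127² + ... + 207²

Use ∑_{k=1}^{n} k² = n(n+1)(2n+1)/6, then subtract the first 125 terms.
∑_{k=1}^{207} k² = 207×208×415/6 = 2978040
∑_{k=1}^{125} k² = 125×126×251/6 = 658875
∑_{k=126}^{207} k² = 2978040 - 658875 = 2319165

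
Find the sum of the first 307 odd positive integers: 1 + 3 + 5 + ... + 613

Sum of first n odd numbers = n²
= 307²
= 94249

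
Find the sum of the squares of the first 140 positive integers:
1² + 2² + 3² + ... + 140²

Formula: ∑k² = n(n+1)(2n+1)/6
= 140×141×281/6
= 5546940/6
= 924490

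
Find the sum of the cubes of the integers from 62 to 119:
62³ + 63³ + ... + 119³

Use ∑_{k=1}^{n} k³ = [n(n+1)/2]², then subtract the first 61 terms.
∑_{k=1}^{119} k³ = [119×120/2]² = 7140² = 50979600
∑_{k=1}^{61} k³ = [61×62/2]² = 1891² = 3575881
∑_{k=62}^{119} k³ = 50979600 - 3575881 = 47403719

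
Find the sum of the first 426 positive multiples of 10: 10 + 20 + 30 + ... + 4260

Factor out 10: = 10(1 + 2 + ... + 426) = 10 × n(n+1)/2
= 10 × 426×427/2
= 10 × 90951
= 909510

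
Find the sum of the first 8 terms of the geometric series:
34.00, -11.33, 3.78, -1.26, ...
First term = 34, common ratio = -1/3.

Sₙ = a(1 - rⁿ) / (1 - r)
S_8 = 34(1 - (-1/3)^8) / (1 - (-1/3))
S_8 = 34(1 - (1/6561)) / (4/3)
S_8 = 55760/2187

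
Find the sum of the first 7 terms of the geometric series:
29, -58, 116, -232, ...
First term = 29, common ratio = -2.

Sₙ = a(1 - rⁿ) / (1 - r)
S_7 = 29(1 - (-2)^7) / (1 - (-2))
S_7 = 29(1 - (-128)) / (3)
S_7 = 1247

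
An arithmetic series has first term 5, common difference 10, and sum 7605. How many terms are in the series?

Using S = n/2 × [2a + (n-1)d]
7605 = n/2 × [2(5) + (n-1)(10)]
7605 = n/2 × [10 + 10n - 10]
15210 = n × [0 + 10n]
10n² + (0)n - 15210 = 0
Discriminant: Δ = (0)² - 4(10)(-15210) = 0 + 608400 = 608400
√Δ = 780
n = [-(0) + √Δ] / (2·10) = (0 + 780) / 20 = 780 / 20 = 39
(The negative root is discarded since n must be a positive integer.)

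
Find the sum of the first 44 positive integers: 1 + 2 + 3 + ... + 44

Formula: ∑k = n(n+1)/2
= 44×45/2
= 1980/2
= 990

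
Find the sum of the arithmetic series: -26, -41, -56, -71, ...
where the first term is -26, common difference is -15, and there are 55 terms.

Sₙ = n/2 × (first + last)
Last term = a + (n-1)d = -26 + (55-1)×(-15) = -836
S_55 = 55/2 × (-26 + (-836))
S_55 = 55/2 × (-862) = -23705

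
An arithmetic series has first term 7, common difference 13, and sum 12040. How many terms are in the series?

Using S = n/2 × [2a + (n-1)d]
12040 = n/2 × [2(7) + (n-1)(13)]
12040 = n/2 × [14 + 13n - 13]
24080 = n × [1 + 13n]
13n² + (1)n - 24080 = 0
Discriminant: Δ = (1)² - 4(13)(-24080) = 1 + 1252160 = 1252161
√Δ = 1119
n = [-(1) + √Δ] / (2·13) = (-1 + 1119) / 26 = 1118 / 26 = 43
(The negative root is discarded since n must be a positive integer.)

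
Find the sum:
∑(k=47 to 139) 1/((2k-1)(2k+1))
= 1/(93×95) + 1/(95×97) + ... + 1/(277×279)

Partial fractions: 1/((2k-1)(2k+1)) = (1/2)[1/(2k-1) - 1/(2k+1)]
The series telescopes:
= (1/2)[1/93 - 1/279]
= 1/279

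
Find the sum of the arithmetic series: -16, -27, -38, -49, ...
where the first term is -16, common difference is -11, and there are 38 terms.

Sₙ = n/2 × (first + last)
Last term = a + (n-1)d = -16 + (38-1)×(-11) = -423
S_38 = 38/2 × (-16 + (-423))
S_38 = 38/2 × (-439) = -8341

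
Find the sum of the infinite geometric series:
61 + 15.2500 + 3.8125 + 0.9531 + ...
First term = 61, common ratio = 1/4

For |r| < 1, S = a / (1 - r)
S = 61 / (1 - (1/4))
S = 61 / (3/4)
S = 244/3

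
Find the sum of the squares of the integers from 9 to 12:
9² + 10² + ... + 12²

Use ∑_{k=1}^{n} k² = n(n+1)(2n+1)/6, then subtract the first 8 terms.
∑_{k=1}^{12} k² = 12×13×25/6 = 650
∑_{k=1}^{8} k² = 8×9×17/6 = 204
∑_{k=9}^{12} k² = 650 - 204 = 446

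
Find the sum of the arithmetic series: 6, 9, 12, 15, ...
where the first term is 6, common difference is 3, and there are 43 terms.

Sₙ = n/2 × (first + last)
Last term = a + (n-1)d = 6 + (43-1)×3 = 132
S_43 = 43/2 × (6 + 132)
S_43 = 43/2 × 138 = 2967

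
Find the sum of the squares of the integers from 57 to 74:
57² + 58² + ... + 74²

Use ∑_{k=1}^{n} k² = n(n+1)(2n+1)/6, then subtract the first 56 terms.
∑_{k=1}^{74} k² = 74×75×149/6 = 137825
∑_{k=1}^{56} k² = 56×57×113/6 = 60116
∑_{k=57}^{74} k² = 137825 - 60116 = 77709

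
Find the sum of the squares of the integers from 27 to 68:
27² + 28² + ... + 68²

Use ∑_{k=1}^{n} k² = n(n+1)(2n+1)/6, then subtract the first 26 terms.
∑_{k=1}^{68} k² = 68×69×137/6 = 107134
∑_{k=1}^{26} k² = 26×27×53/6 = 6201
∑_{k=27}^{68} k² = 107134 - 6201 = 100933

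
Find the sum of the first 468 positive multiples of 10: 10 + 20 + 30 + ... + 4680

Factor out 10: = 10(1 + 2 + ... + 468) = 10 × n(n+1)/2
= 10 × 468×469/2
= 10 × 109746
= 1097460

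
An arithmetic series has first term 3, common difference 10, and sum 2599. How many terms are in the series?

Using S = n/2 × [2a + (n-1)d]
2599 = n/2 × [2(3) + (n-1)(10)]
2599 = n/2 × [6 + 10n - 10]
5198 = n × [-4 + 10n]
10n² + (-4)n - 5198 = 0
Discriminant: Δ = (-4)² - 4(10)(-5198) = 16 + 207920 = 207936
√Δ = 456
n = [-(-4) + √Δ] / (2·10) = (4 + 456) / 20 = 460 / 20 = 23
(The negative root is discarded since n must be a positive integer.)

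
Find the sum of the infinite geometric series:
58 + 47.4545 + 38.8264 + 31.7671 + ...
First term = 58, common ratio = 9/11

For |r| < 1, S = a / (1 - r)
S = 58 / (1 - (9/11))
S = 58 / (2/11)
S = 319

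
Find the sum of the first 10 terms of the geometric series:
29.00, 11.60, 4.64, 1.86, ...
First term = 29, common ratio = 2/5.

Sₙ = a(1 - rⁿ) / (1 - r)
S_10 = 29(1 - (2/5)^10) / (1 - (2/5))
S_10 = 29(1 - (1024/9765625)) / (3/5)
S_10 = 94391143/1953125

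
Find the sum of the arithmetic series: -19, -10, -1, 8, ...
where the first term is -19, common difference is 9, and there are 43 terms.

Sₙ = n/2 × (first + last)
Last term = a + (n-1)d = -19 + (43-1)×9 = 359
S_43 = 43/2 × (-19 + 359)
S_43 = 43/2 × 340 = 7310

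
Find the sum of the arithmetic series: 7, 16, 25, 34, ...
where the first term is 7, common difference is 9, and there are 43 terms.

Sₙ = n/2 × (first + last)
Last term = a + (n-1)d = 7 + (43-1)×9 = 385
S_43 = 43/2 × (7 + 385)
S_43 = 43/2 × 392 = 8428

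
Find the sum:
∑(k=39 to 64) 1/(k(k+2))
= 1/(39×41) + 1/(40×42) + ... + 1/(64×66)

Partial fractions: 1/(k(k+2)) = (1/2)[1/k - 1/(k+2)]
Telescoping leaves the first two and last two terms:
= (1/2)[1/39 + 1/40 - 1/65 - 1/66]
= 23/2288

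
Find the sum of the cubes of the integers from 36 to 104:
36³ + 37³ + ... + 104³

Use ∑_{k=1}^{n} k³ = [n(n+1)/2]², then subtract the first 35 terms.
∑_{k=1}^{104} k³ = [104×105/2]² = 5460² = 29811600
∑_{k=1}^{35} k³ = [35×36/2]² = 630² = 396900
∑_{k=36}^{104} k³ = 29811600 - 396900 = 29414700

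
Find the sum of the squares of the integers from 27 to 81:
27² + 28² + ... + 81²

Use ∑_{k=1}^{n} k² = n(n+1)(2n+1)/6, then subtract the first 26 terms.
∑_{k=1}^{81} k² = 81×82×163/6 = 180441
∑_{k=1}^{26} k² = 26×27×53/6 = 6201
∑_{k=27}^{81} k² = 180441 - 6201 = 174240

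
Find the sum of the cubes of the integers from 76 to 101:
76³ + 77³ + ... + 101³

Use ∑_{k=1}^{n} k³ = [n(n+1)/2]², then subtract the first 75 terms.
∑_{k=1}^{101} k³ = [101×102/2]² = 5151² = 26532801
∑_{k=1}^{75} k³ = [75×76/2]² = 2850² = 8122500
∑_{k=76}^{101} k³ = 26532801 - 8122500 = 18410301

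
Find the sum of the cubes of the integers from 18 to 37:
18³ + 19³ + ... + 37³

Use ∑_{k=1}^{n} k³ = [n(n+1)/2]², then subtract the first 17 terms.
∑_{k=1}^{37} k³ = [37×38/2]² = 703² = 494209
∑_{k=1}^{17} k³ = [17×18/2]² = 153² = 23409
∑_{k=18}^{37} k³ = 494209 - 23409 = 470800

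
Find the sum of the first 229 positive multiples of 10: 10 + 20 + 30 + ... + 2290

Factor out 10: = 10(1 + 2 + ... + 229) = 10 × n(n+1)/2
= 10 × 229×230/2
= 10 × 26335
= 263350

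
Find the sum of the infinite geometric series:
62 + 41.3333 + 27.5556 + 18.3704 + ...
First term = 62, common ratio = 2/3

For |r| < 1, S = a / (1 - r)
S = 62 / (1 - (2/3))
S = 62 / (1/3)
S = 186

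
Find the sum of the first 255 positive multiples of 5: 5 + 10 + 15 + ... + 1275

Factor out 5: = 5(1 + 2 + ... + 255) = 5 × n(n+1)/2
= 5 × 255×256/2
= 5 × 32640
= 163200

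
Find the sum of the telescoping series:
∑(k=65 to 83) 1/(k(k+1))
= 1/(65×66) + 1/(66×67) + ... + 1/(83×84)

Partial fractions: 1/(k(k+1)) = 1/k - 1/(k+1)
The series telescopes:
= (1/65 - 1/66) + (1/66 - 1/67) + ... + (1/83 - 1/84)
= 1/65 - 1/84
= 19/5460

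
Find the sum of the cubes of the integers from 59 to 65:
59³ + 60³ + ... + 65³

Use ∑_{k=1}^{n} k³ = [n(n+1)/2]², then subtract the first 58 terms.
∑_{k=1}^{65} k³ = [65×66/2]² = 2145² = 4601025
∑_{k=1}^{58} k³ = [58×59/2]² = 1711² = 2927521
∑_{k=59}^{65} k³ = 4601025 - 2927521 = 1673504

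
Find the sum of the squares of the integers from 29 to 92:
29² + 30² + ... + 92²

Use ∑_{k=1}^{n} k² = n(n+1)(2n+1)/6, then subtract the first 28 terms.
∑_{k=1}^{92} k² = 92×93×185/6 = 263810
∑_{k=1}^{28} k² = 28×29×57/6 = 7714
∑_{k=29}^{92} k² = 263810 - 7714 = 256096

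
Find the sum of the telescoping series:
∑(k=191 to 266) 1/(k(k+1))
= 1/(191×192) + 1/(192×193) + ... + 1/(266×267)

Partial fractions: 1/(k(k+1)) = 1/k - 1/(k+1)
The series telescopes:
= (1/191 - 1/192) + (1/192 - 1/193) + ... + (1/266 - 1/267)
= 1/191 - 1/267
= 76/50997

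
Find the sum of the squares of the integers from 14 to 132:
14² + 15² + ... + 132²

Use ∑_{k=1}^{n} k² = n(n+1)(2n+1)/6, then subtract the first 13 terms.
∑_{k=1}^{132} k² = 132×133×265/6 = 775390
∑_{k=1}^{13} k² = 13×14×27/6 = 819
∑_{k=14}^{132} k² = 775390 - 819 = 774571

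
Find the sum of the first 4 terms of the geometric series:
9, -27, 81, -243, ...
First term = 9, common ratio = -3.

Sₙ = a(1 - rⁿ) / (1 - r)
S_4 = 9(1 - (-3)^4) / (1 - (-3))
S_4 = 9(1 - 81) / (4)
S_4 = -180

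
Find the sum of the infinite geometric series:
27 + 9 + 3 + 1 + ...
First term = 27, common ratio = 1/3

For |r| < 1, S = a / (1 - r)
S = 27 / (1 - (1/3))
S = 27 / (2/3)
S = 81/2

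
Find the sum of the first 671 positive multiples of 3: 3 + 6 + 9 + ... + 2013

Factor out 3: = 3(1 + 2 + ... + 671) = 3 × n(n+1)/2
= 3 × 671×672/2
= 3 × 225456
= 676368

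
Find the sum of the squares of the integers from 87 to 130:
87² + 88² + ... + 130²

Use ∑_{k=1}^{n} k² = n(n+1)(2n+1)/6, then subtract the first 86 terms.
∑_{k=1}^{130} k² = 130×131×261/6 = 740805
∑_{k=1}^{86} k² = 86×87×173/6 = 215731
∑_{k=87}^{130} k² = 740805 - 215731 = 525074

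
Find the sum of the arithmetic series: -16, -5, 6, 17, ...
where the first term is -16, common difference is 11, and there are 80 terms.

Sₙ = n/2 × (first + last)
Last term = a + (n-1)d = -16 + (80-1)×11 = 853
S_80 = 80/2 × (-16 + 853)
S_80 = 80/2 × 837 = 33480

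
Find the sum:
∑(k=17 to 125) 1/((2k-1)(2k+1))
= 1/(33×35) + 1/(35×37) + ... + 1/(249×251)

Partial fractions: 1/((2k-1)(2k+1)) = (1/2)[1/(2k-1) - 1/(2k+1)]
The series telescopes:
= (1/2)[1/33 - 1/251]
= 109/8283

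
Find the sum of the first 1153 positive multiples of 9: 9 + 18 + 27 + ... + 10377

Factor out 9: = 9(1 + 2 + ... + 1153) = 9 × n(n+1)/2
= 9 × 1153×1154/2
= 9 × 665281
= 5987529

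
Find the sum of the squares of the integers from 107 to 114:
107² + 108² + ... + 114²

Use ∑_{k=1}^{n} k² = n(n+1)(2n+1)/6, then subtract the first 106 terms.
∑_{k=1}^{114} k² = 114×115×229/6 = 500365
∑_{k=1}^{106} k² = 106×107×213/6 = 402641
∑_{k=107}^{114} k² = 500365 - 402641 = 97724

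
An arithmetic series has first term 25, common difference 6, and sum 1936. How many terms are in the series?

Using S = n/2 × [2a + (n-1)d]
1936 = n/2 × [2(25) + (n-1)(6)]
1936 = n/2 × [50 + 6n - 6]
3872 = n × [44 + 6n]
6n² + (44)n - 3872 = 0
Discriminant: Δ = (44)² - 4(6)(-3872) = 1936 + 92928 = 94864
√Δ = 308
n = [-(44) + √Δ] / (2·6) = (-44 + 308) / 12 = 264 / 12 = 22
(The negative root is discarded since n must be a positive integer.)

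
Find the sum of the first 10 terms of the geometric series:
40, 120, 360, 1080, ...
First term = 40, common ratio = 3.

Sₙ = a(1 - rⁿ) / (1 - r)
S_10 = 40(1 - 3^10) / (1 - 3)
S_10 = 40(1 - 59049) / (-2)
S_10 = 1180960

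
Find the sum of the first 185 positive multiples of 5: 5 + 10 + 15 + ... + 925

Factor out 5: = 5(1 + 2 + ... + 185) = 5 × n(n+1)/2
= 5 × 185×186/2
= 5 × 17205
= 86025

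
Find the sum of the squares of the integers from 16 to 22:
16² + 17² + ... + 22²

Use ∑_{k=1}^{n} k² = n(n+1)(2n+1)/6, then subtract the first 15 terms.
∑_{k=1}^{22} k² = 22×23×45/6 = 3795
∑_{k=1}^{15} k² = 15×16×31/6 = 1240
∑_{k=16}^{22} k² = 3795 - 1240 = 2555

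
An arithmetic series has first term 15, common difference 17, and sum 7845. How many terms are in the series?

Using S = n/2 × [2a + (n-1)d]
7845 = n/2 × [2(15) + (n-1)(17)]
7845 = n/2 × [30 + 17n - 17]
15690 = n × [13 + 17n]
17n² + (13)n - 15690 = 0
Discriminant: Δ = (13)² - 4(17)(-15690) = 169 + 1066920 = 1067089
√Δ = 1033
n = [-(13) + √Δ] / (2·17) = (-13 + 1033) / 34 = 1020 / 34 = 30
(The negative root is discarded since n must be a positive integer.)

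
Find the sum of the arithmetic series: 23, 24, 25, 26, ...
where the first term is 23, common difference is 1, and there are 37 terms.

Sₙ = n/2 × (first + last)
Last term = a + (n-1)d = 23 + (37-1)×1 = 59
S_37 = 37/2 × (23 + 59)
S_37 = 37/2 × 82 = 1517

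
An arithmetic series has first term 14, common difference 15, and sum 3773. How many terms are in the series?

Using S = n/2 × [2a + (n-1)d]
3773 = n/2 × [2(14) + (n-1)(15)]
3773 = n/2 × [28 + 15n - 15]
7546 = n × [13 + 15n]
15n² + (13)n - 7546 = 0
Discriminant: Δ = (13)² - 4(15)(-7546) = 169 + 452760 = 452929
√Δ = 673
n = [-(13) + √Δ] / (2·15) = (-13 + 673) / 30 = 660 / 30 = 22
(The negative root is discarded since n must be a positive integer.)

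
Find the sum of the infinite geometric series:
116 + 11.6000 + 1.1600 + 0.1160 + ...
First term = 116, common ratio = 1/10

For |r| < 1, S = a / (1 - r)
S = 116 / (1 - (1/10))
S = 116 / (9/10)
S = 1160/9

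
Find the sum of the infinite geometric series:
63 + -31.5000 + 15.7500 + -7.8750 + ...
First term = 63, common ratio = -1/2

For |r| < 1, S = a / (1 - r)
S = 63 / (1 - (-1/2))
S = 63 / (3/2)
S = 42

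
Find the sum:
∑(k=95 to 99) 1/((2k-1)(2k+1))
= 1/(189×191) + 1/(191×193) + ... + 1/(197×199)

Partial fractions: 1/((2k-1)(2k+1)) = (1/2)[1/(2k-1) - 1/(2k+1)]
The series telescopes:
= (1/2)[1/189 - 1/199]
= 5/37611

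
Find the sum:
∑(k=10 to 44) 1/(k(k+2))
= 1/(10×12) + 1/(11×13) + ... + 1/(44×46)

Partial fractions: 1/(k(k+2)) = (1/2)[1/k - 1/(k+2)]
Telescoping leaves the first two and last two terms:
= (1/2)[1/10 + 1/11 - 1/45 - 1/46]
= 1673/22770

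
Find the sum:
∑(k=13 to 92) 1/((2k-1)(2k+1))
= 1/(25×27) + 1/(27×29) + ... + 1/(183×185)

Partial fractions: 1/((2k-1)(2k+1)) = (1/2)[1/(2k-1) - 1/(2k+1)]
The series telescopes:
= (1/2)[1/25 - 1/185]
= 16/925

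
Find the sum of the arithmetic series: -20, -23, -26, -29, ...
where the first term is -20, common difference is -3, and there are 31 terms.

Sₙ = n/2 × (first + last)
Last term = a + (n-1)d = -20 + (31-1)×(-3) = -110
S_31 = 31/2 × (-20 + (-110))
S_31 = 31/2 × (-130) = -2015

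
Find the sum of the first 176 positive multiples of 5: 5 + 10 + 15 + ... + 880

Factor out 5: = 5(1 + 2 + ... + 176) = 5 × n(n+1)/2
= 5 × 176×177/2
= 5 × 15576
= 77880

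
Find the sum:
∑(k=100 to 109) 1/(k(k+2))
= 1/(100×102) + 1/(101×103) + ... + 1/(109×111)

Partial fractions: 1/(k(k+2)) = (1/2)[1/k - 1/(k+2)]
Telescoping leaves the first two and last two terms:
= (1/2)[1/100 + 1/101 - 1/110 - 1/111]
= 22211/24664200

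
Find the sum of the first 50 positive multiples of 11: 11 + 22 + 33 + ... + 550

Factor out 11: = 11(1 + 2 + ... + 50) = 11 × n(n+1)/2
= 11 × 50×51/2
= 11 × 1275
= 14025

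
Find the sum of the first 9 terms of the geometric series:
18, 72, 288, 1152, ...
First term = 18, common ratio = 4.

Sₙ = a(1 - rⁿ) / (1 - r)
S_9 = 18(1 - 4^9) / (1 - 4)
S_9 = 18(1 - 262144) / (-3)
S_9 = 1572858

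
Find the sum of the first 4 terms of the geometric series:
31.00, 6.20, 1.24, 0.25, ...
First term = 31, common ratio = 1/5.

Sₙ = a(1 - rⁿ) / (1 - r)
S_4 = 31(1 - (1/5)^4) / (1 - (1/5))
S_4 = 31(1 - (1/625)) / (4/5)
S_4 = 4836/125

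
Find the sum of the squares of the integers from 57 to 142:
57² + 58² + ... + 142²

Use ∑_{k=1}^{n} k² = n(n+1)(2n+1)/6, then subtract the first 56 terms.
∑_{k=1}^{142} k² = 142×143×285/6 = 964535
∑_{k=1}^{56} k² = 56×57×113/6 = 60116
∑_{k=57}^{142} k² = 964535 - 60116 = 904419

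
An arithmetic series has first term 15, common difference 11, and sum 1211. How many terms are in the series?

Using S = n/2 × [2a + (n-1)d]
1211 = n/2 × [2(15) + (n-1)(11)]
1211 = n/2 × [30 + 11n - 11]
2422 = n × [19 + 11n]
11n² + (19)n - 2422 = 0
Discriminant: Δ = (19)² - 4(11)(-2422) = 361 + 106568 = 106929
√Δ = 327
n = [-(19) + √Δ] / (2·11) = (-19 + 327) / 22 = 308 / 22 = 14
(The negative root is discarded since n must be a positive integer.)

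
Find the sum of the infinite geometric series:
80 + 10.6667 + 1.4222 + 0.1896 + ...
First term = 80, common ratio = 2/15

For |r| < 1, S = a / (1 - r)
S = 80 / (1 - (2/15))
S = 80 / (13/15)
S = 1200/13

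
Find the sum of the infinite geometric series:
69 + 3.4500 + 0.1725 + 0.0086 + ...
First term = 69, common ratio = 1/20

For |r| < 1, S = a / (1 - r)
S = 69 / (1 - (1/20))
S = 69 / (19/20)
S = 1380/19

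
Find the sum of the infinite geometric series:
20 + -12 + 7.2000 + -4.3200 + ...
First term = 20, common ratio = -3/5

For |r| < 1, S = a / (1 - r)
S = 20 / (1 - (-3/5))
S = 20 / (8/5)
S = 25/2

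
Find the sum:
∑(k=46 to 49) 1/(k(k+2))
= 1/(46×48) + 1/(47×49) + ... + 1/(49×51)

Partial fractions: 1/(k(k+2)) = (1/2)[1/k - 1/(k+2)]
Telescoping leaves the first two and last two terms:
= (1/2)[1/46 + 1/47 - 1/50 - 1/51]
= 4697/2756550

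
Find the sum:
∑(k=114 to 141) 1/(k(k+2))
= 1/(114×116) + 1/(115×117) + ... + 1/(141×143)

Partial fractions: 1/(k(k+2)) = (1/2)[1/k - 1/(k+2)]
Telescoping leaves the first two and last two terms:
= (1/2)[1/114 + 1/115 - 1/142 - 1/143]
= 228431/133105830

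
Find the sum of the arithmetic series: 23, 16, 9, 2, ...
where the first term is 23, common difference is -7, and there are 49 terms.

Sₙ = n/2 × (first + last)
Last term = a + (n-1)d = 23 + (49-1)×(-7) = -313
S_49 = 49/2 × (23 + (-313))
S_49 = 49/2 × (-290) = -7105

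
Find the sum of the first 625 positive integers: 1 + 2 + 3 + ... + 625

Formula: ∑k = n(n+1)/2
= 625×626/2
= 391250/2
= 195625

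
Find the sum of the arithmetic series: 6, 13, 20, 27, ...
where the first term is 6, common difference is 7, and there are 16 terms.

Sₙ = n/2 × (first + last)
Last term = a + (n-1)d = 6 + (16-1)×7 = 111
S_16 = 16/2 × (6 + 111)
S_16 = 16/2 × 117 = 936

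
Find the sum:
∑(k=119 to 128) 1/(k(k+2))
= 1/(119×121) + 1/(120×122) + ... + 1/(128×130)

Partial fractions: 1/(k(k+2)) = (1/2)[1/k - 1/(k+2)]
Telescoping leaves the first two and last two terms:
= (1/2)[1/119 + 1/120 - 1/129 - 1/130]
= 3439/5321680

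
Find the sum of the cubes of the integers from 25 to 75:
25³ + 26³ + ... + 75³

Use ∑_{k=1}^{n} k³ = [n(n+1)/2]², then subtract the first 24 terms.
∑_{k=1}^{75} k³ = [75×76/2]² = 2850² = 8122500
∑_{k=1}^{24} k³ = [24×25/2]² = 300² = 90000
∑_{k=25}^{75} k³ = 8122500 - 90000 = 8032500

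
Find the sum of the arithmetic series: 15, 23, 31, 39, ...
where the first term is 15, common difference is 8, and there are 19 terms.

Sₙ = n/2 × (first + last)
Last term = a + (n-1)d = 15 + (19-1)×8 = 159
S_19 = 19/2 × (15 + 159)
S_19 = 19/2 × 174 = 1653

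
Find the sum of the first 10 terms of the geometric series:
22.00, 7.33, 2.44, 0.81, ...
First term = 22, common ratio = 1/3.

Sₙ = a(1 - rⁿ) / (1 - r)
S_10 = 22(1 - (1/3)^10) / (1 - (1/3))
S_10 = 22(1 - (1/59049)) / (2/3)
S_10 = 649528/19683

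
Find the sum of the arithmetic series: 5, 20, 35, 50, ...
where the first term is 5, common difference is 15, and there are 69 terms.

Sₙ = n/2 × (first + last)
Last term = a + (n-1)d = 5 + (69-1)×15 = 1025
S_69 = 69/2 × (5 + 1025)
S_69 = 69/2 × 1030 = 35535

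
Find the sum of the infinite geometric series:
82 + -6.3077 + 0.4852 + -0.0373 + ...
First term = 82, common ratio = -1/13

For |r| < 1, S = a / (1 - r)
S = 82 / (1 - (-1/13))
S = 82 / (14/13)
S = 533/7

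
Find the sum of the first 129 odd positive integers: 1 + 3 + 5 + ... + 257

Sum of first n odd numbers = n²
= 129²
= 16641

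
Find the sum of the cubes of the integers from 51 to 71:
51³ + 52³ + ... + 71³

Use ∑_{k=1}^{n} k³ = [n(n+1)/2]², then subtract the first 50 terms.
∑_{k=1}^{71} k³ = [71×72/2]² = 2556² = 6533136
∑_{k=1}^{50} k³ = [50×51/2]² = 1275² = 1625625
∑_{k=51}^{71} k³ = 6533136 - 1625625 = 4907511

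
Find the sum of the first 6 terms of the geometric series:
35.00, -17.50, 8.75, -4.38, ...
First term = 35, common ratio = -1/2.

Sₙ = a(1 - rⁿ) / (1 - r)
S_6 = 35(1 - (-1/2)^6) / (1 - (-1/2))
S_6 = 35(1 - (1/64)) / (3/2)
S_6 = 735/32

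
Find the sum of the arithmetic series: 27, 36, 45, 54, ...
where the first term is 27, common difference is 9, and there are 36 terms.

Sₙ = n/2 × (first + last)
Last term = a + (n-1)d = 27 + (36-1)×9 = 342
S_36 = 36/2 × (27 + 342)
S_36 = 36/2 × 369 = 6642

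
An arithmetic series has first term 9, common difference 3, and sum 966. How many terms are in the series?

Using S = n/2 × [2a + (n-1)d]
966 = n/2 × [2(9) + (n-1)(3)]
966 = n/2 × [18 + 3n - 3]
1932 = n × [15 + 3n]
3n² + (15)n - 1932 = 0
Discriminant: Δ = (15)² - 4(3)(-1932) = 225 + 23184 = 23409
√Δ = 153
n = [-(15) + √Δ] / (2·3) = (-15 + 153) / 6 = 138 / 6 = 23
(The negative root is discarded since n must be a positive integer.)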